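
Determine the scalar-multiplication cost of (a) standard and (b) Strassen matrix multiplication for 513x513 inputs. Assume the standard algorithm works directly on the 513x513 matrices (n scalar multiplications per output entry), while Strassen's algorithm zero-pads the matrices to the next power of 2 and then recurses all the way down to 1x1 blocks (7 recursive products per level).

Matrix multiplication for 513x513 matrices:

Strassen's algorithm requires power-of-2 dimensions. Pad 513x513 to 1024x1024 (next power of 2).

Standard algorithm: 513^3 = 135005697 multiplications
Strassen's algorithm: 7^(log2(1024)) = 7^10 = 282475249 multiplications
Difference: 135005697 - 282475249 = -147469552 (Strassen uses MORE here due to padding overhead — for small or just-over-power-of-2 n, padding can outweigh the per-level savings)

Standard: 135005697 multiplications (513^3). Strassen: 282475249 multiplications (7^10, after padding to 1024x1024). Strassen reduces 8 recursive multiplications to 7 at each level.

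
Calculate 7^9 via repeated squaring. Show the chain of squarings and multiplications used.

Computing 7^9 by squaring (build up from 7^1; each line after the first costs one multiplication):

7^1 = 7
7^2 = (7^1)^2 = 7^2 = 49
7^4 = (7^2)^2 = 49^2 = 2401
7^8 = (7^4)^2 = 2401^2 = 5764801
7^9 = 7 * 7^8 = 7 * 5764801 = 40353607

Result: 40353607
Multiplications needed: 4 (4 lines after 7^1)

7^9 = 40353607. Using exponentiation by squaring, this requires 4 multiplications. The key idea: if the exponent is even, square the half-power; if odd, multiply by the base once.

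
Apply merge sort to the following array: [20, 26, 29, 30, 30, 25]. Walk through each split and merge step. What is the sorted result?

Merge sort trace:

Split: [20, 26, 29, 30, 30, 25] -> [20, 26, 29] and [30, 30, 25]
  Split: [20, 26, 29] -> [20] and [26, 29]
    Split: [26, 29] -> [26] and [29]
    Merge: [26] + [29] -> [26, 29]
  Merge: [20] + [26, 29] -> [20, 26, 29]
  Split: [30, 30, 25] -> [30] and [30, 25]
    Split: [30, 25] -> [30] and [25]
    Merge: [30] + [25] -> [25, 30]
  Merge: [30] + [25, 30] -> [25, 30, 30]
Merge: [20, 26, 29] + [25, 30, 30] -> [20, 25, 26, 29, 30, 30]

Final sorted array: [20, 25, 26, 29, 30, 30]

The merge sort proceeds by recursively splitting the array and merging sorted halves.
After all merges, the sorted array is [20, 25, 26, 29, 30, 30].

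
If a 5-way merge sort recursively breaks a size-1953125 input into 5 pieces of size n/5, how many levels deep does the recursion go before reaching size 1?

For divide and conquer with division factor 5:

Problem sizes at each level:
Level 0: 1953125
Level 1: 390625
Level 2: 78125
Level 3: 15625
Level 4: 3125
Level 5: 625
Level 6: 125
Level 7: 25
Level 8: 5
Level 9: 1

The root is level 0 and the size-1 base case is level 9 (the tree spans levels 0 through 9, i.e. 10 levels counting the root), so the depth is the number of divisions: log_5(1953125) = 9

The recursion tree depth is log_5(1953125) = 9. At each level, the problem size is divided by 5, so it takes 9 divisions to reduce to a base case of size 1. The algorithm makes 5 recursive calls at each level.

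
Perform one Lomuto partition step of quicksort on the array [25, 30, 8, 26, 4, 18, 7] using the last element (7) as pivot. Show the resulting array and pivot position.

Lomuto partition with pivot = 7:

Initial array: [25, 30, 8, 26, 4, 18, 7]

arr[0]=25 > 7: no swap
arr[1]=30 > 7: no swap
arr[2]=8 > 7: no swap
arr[3]=26 > 7: no swap
arr[4]=4 <= 7: swap with position 0, array becomes [4, 30, 8, 26, 25, 18, 7]
arr[5]=18 > 7: no swap

Place pivot at position 1: [4, 7, 8, 26, 25, 18, 30]
Pivot position: 1

After partitioning with pivot 7, the array becomes [4, 7, 8, 26, 25, 18, 30]. The pivot is placed at index 1. All elements to the left of the pivot are <= 7, and all elements to the right are > 7.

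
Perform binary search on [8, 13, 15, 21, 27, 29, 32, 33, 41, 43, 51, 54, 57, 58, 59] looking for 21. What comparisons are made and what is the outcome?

Binary search for 21 in [8, 13, 15, 21, 27, 29, 32, 33, 41, 43, 51, 54, 57, 58, 59]:

lo=0, hi=14, mid=7, arr[mid]=33 -> 33 > 21, search left half
lo=0, hi=6, mid=3, arr[mid]=21 -> Found target at index 3!

Binary search finds 21 at index 3 after 2 comparisons. The search repeatedly halves the search space by comparing with the middle element.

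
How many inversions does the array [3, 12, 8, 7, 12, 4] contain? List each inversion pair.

Finding inversions in [3, 12, 8, 7, 12, 4]:

(1, 2): arr[1]=12 > arr[2]=8
(1, 3): arr[1]=12 > arr[3]=7
(1, 5): arr[1]=12 > arr[5]=4
(2, 3): arr[2]=8 > arr[3]=7
(2, 5): arr[2]=8 > arr[5]=4
(3, 5): arr[3]=7 > arr[5]=4
(4, 5): arr[4]=12 > arr[5]=4

Total inversions: 7

The array has 7 inversion(s): (1,2), (1,3), (1,5), (2,3), (2,5), (3,5), (4,5). Each pair (i,j) satisfies i < j and arr[i] > arr[j].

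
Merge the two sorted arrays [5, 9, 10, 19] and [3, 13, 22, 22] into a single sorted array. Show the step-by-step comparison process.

Merging process:

Compare 5 vs 3: take 3 from right. Merged: [3]
Compare 5 vs 13: take 5 from left. Merged: [3, 5]
Compare 9 vs 13: take 9 from left. Merged: [3, 5, 9]
Compare 10 vs 13: take 10 from left. Merged: [3, 5, 9, 10]
Compare 19 vs 13: take 13 from right. Merged: [3, 5, 9, 10, 13]
Compare 19 vs 22: take 19 from left. Merged: [3, 5, 9, 10, 13, 19]
Append remaining from right: [22, 22]. Merged: [3, 5, 9, 10, 13, 19, 22, 22]

Final merged array: [3, 5, 9, 10, 13, 19, 22, 22]
Total comparisons: 6

The merged array is [3, 5, 9, 10, 13, 19, 22, 22], requiring 6 comparisons. The merge step runs in O(n) time where n is the total number of elements.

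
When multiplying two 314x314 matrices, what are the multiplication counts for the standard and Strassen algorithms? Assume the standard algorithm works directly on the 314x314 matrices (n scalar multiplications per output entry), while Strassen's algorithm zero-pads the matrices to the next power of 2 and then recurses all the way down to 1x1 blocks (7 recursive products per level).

Matrix multiplication for 314x314 matrices:

Strassen's algorithm requires power-of-2 dimensions. Pad 314x314 to 512x512 (next power of 2).

Standard algorithm: 314^3 = 30959144 multiplications
Strassen's algorithm: 7^(log2(512)) = 7^9 = 40353607 multiplications
Difference: 30959144 - 40353607 = -9394463 (Strassen uses MORE here due to padding overhead — for small or just-over-power-of-2 n, padding can outweigh the per-level savings)

Standard: 30959144 multiplications (314^3). Strassen: 40353607 multiplications (7^9, after padding to 512x512). Strassen reduces 8 recursive multiplications to 7 at each level.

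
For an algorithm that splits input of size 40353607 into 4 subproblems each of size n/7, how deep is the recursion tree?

For divide and conquer with division factor 7:

Problem sizes at each level:
Level 0: 40353607
Level 1: 5764801
Level 2: 823543
Level 3: 117649
Level 4: 16807
Level 5: 2401
Level 6: 343
Level 7: 49
Level 8: 7
Level 9: 1

The root is level 0 and the size-1 base case is level 9 (the tree spans levels 0 through 9, i.e. 10 levels counting the root), so the depth is the number of divisions: log_7(40353607) = 9

The recursion tree depth is log_7(40353607) = 9. At each level, the problem size is divided by 7, so it takes 9 divisions to reduce to a base case of size 1. The algorithm makes 4 recursive calls at each level.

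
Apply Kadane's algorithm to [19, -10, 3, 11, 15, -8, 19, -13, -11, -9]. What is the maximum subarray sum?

Using Kadane's algorithm on [19, -10, 3, 11, 15, -8, 19, -13, -11, -9]:

Scanning through the array:
Position 1 (value -10): max_ending_here = 9, max_so_far = 19
Position 2 (value 3): max_ending_here = 12, max_so_far = 19
Position 3 (value 11): max_ending_here = 23, max_so_far = 23
Position 4 (value 15): max_ending_here = 38, max_so_far = 38
Position 5 (value -8): max_ending_here = 30, max_so_far = 38
Position 6 (value 19): max_ending_here = 49, max_so_far = 49
Position 7 (value -13): max_ending_here = 36, max_so_far = 49
Position 8 (value -11): max_ending_here = 25, max_so_far = 49
Position 9 (value -9): max_ending_here = 16, max_so_far = 49

Maximum subarray: [19, -10, 3, 11, 15, -8, 19]
Maximum sum: 49

The maximum subarray is [19, -10, 3, 11, 15, -8, 19] with sum 49. This subarray runs from index 0 to index 6.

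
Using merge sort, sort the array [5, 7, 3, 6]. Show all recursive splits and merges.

Merge sort trace:

Split: [5, 7, 3, 6] -> [5, 7] and [3, 6]
  Split: [5, 7] -> [5] and [7]
  Merge: [5] + [7] -> [5, 7]
  Split: [3, 6] -> [3] and [6]
  Merge: [3] + [6] -> [3, 6]
Merge: [5, 7] + [3, 6] -> [3, 5, 6, 7]

Final sorted array: [3, 5, 6, 7]

The merge sort proceeds by recursively splitting the array and merging sorted halves.
After all merges, the sorted array is [3, 5, 6, 7].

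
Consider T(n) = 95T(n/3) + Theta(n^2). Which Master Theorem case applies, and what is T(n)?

Master Theorem for T(n) = 95T(n/3) + O(n^2):

a = 95, b = 3, c = 2
log_b(a) = log_3(95) = 4.1451

Case 1: c = 2 < log_3(95) = 4.1451
T(n) = O(n^(log_3 95))

For T(n) = 95T(n/3) + O(n^2): log_3(95) = 4.1451. This is Case 1 of the Master Theorem (c < log_b(a), work dominated by leaves), giving O(n^(log_3 95)).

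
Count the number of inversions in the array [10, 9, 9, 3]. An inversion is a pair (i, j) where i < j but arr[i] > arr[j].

Finding inversions in [10, 9, 9, 3]:

(0, 1): arr[0]=10 > arr[1]=9
(0, 2): arr[0]=10 > arr[2]=9
(0, 3): arr[0]=10 > arr[3]=3
(1, 3): arr[1]=9 > arr[3]=3
(2, 3): arr[2]=9 > arr[3]=3

Total inversions: 5

The array has 5 inversion(s): (0,1), (0,2), (0,3), (1,3), (2,3). Each pair (i,j) satisfies i < j and arr[i] > arr[j].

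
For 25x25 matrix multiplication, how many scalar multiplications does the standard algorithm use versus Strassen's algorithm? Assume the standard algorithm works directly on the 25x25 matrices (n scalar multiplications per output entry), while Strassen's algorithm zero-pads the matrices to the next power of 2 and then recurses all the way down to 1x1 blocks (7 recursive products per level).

Matrix multiplication for 25x25 matrices:

Strassen's algorithm requires power-of-2 dimensions. Pad 25x25 to 32x32 (next power of 2).

Standard algorithm: 25^3 = 15625 multiplications
Strassen's algorithm: 7^(log2(32)) = 7^5 = 16807 multiplications
Difference: 15625 - 16807 = -1182 (Strassen uses MORE here due to padding overhead — for small or just-over-power-of-2 n, padding can outweigh the per-level savings)

Standard: 15625 multiplications (25^3). Strassen: 16807 multiplications (7^5, after padding to 32x32). Strassen reduces 8 recursive multiplications to 7 at each level.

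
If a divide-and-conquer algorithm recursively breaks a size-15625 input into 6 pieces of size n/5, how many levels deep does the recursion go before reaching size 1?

For divide and conquer with division factor 5:

Problem sizes at each level:
Level 0: 15625
Level 1: 3125
Level 2: 625
Level 3: 125
Level 4: 25
Level 5: 5
Level 6: 1

The root is level 0 and the size-1 base case is level 6 (the tree spans levels 0 through 6, i.e. 7 levels counting the root), so the depth is the number of divisions: log_5(15625) = 6

The recursion tree depth is log_5(15625) = 6. At each level, the problem size is divided by 5, so it takes 6 divisions to reduce to a base case of size 1. The algorithm makes 6 recursive calls at each level.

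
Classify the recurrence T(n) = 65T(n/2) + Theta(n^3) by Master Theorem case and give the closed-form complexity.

Master Theorem for T(n) = 65T(n/2) + O(n^3):

a = 65, b = 2, c = 3
log_b(a) = log_2(65) = 6.0224

Case 1: c = 3 < log_2(65) = 6.0224
T(n) = O(n^(log_2 65))

For T(n) = 65T(n/2) + O(n^3): log_2(65) = 6.0224. This is Case 1 of the Master Theorem (c < log_b(a), work dominated by leaves), giving O(n^(log_2 65)).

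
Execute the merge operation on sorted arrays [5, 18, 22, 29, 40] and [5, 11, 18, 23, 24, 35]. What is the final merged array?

Merging process:

Compare 5 vs 5: take 5 from left. Merged: [5]
Compare 18 vs 5: take 5 from right. Merged: [5, 5]
Compare 18 vs 11: take 11 from right. Merged: [5, 5, 11]
Compare 18 vs 18: take 18 from left. Merged: [5, 5, 11, 18]
Compare 22 vs 18: take 18 from right. Merged: [5, 5, 11, 18, 18]
Compare 22 vs 23: take 22 from left. Merged: [5, 5, 11, 18, 18, 22]
Compare 29 vs 23: take 23 from right. Merged: [5, 5, 11, 18, 18, 22, 23]
Compare 29 vs 24: take 24 from right. Merged: [5, 5, 11, 18, 18, 22, 23, 24]
Compare 29 vs 35: take 29 from left. Merged: [5, 5, 11, 18, 18, 22, 23, 24, 29]
Compare 40 vs 35: take 35 from right. Merged: [5, 5, 11, 18, 18, 22, 23, 24, 29, 35]
Append remaining from left: [40]. Merged: [5, 5, 11, 18, 18, 22, 23, 24, 29, 35, 40]

Final merged array: [5, 5, 11, 18, 18, 22, 23, 24, 29, 35, 40]
Total comparisons: 10

The merged array is [5, 5, 11, 18, 18, 22, 23, 24, 29, 35, 40], requiring 10 comparisons. The merge step runs in O(n) time where n is the total number of elements.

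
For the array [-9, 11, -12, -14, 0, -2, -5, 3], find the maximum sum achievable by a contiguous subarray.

Using Kadane's algorithm on [-9, 11, -12, -14, 0, -2, -5, 3]:

Scanning through the array:
Position 1 (value 11): max_ending_here = 11, max_so_far = 11
Position 2 (value -12): max_ending_here = -1, max_so_far = 11
Position 3 (value -14): max_ending_here = -14, max_so_far = 11
Position 4 (value 0): max_ending_here = 0, max_so_far = 11
Position 5 (value -2): max_ending_here = -2, max_so_far = 11
Position 6 (value -5): max_ending_here = -5, max_so_far = 11
Position 7 (value 3): max_ending_here = 3, max_so_far = 11

Maximum subarray: [11]
Maximum sum: 11

The maximum subarray is [11] with sum 11. This subarray runs from index 1 to index 1.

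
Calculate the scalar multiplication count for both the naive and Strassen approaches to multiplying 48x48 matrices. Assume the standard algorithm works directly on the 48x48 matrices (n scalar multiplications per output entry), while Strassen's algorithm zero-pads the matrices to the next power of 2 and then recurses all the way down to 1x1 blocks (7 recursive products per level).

Matrix multiplication for 48x48 matrices:

Strassen's algorithm requires power-of-2 dimensions. Pad 48x48 to 64x64 (next power of 2).

Standard algorithm: 48^3 = 110592 multiplications
Strassen's algorithm: 7^(log2(64)) = 7^6 = 117649 multiplications
Difference: 110592 - 117649 = -7057 (Strassen uses MORE here due to padding overhead — for small or just-over-power-of-2 n, padding can outweigh the per-level savings)

Standard: 110592 multiplications (48^3). Strassen: 117649 multiplications (7^6, after padding to 64x64). Strassen reduces 8 recursive multiplications to 7 at each level.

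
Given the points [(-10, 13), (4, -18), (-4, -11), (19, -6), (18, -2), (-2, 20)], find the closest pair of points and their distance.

Computing all pairwise distances among 6 points:

d((-10, 13), (4, -18)) = 34.0147
d((-10, 13), (-4, -11)) = 24.7386
d((-10, 13), (19, -6)) = 34.6699
d((-10, 13), (18, -2)) = 31.7648
d((-10, 13), (-2, 20)) = 10.6301
d((4, -18), (-4, -11)) = 10.6301
d((4, -18), (19, -6)) = 19.2094
d((4, -18), (18, -2)) = 21.2603
d((4, -18), (-2, 20)) = 38.4708
d((-4, -11), (19, -6)) = 23.5372
d((-4, -11), (18, -2)) = 23.7697
d((-4, -11), (-2, 20)) = 31.0644
d((19, -6), (18, -2)) = 4.1231 <-- minimum
d((19, -6), (-2, 20)) = 33.4215
d((18, -2), (-2, 20)) = 29.7321

Closest pair: (19, -6) and (18, -2) with distance 4.1231

The closest pair is (19, -6) and (18, -2) with Euclidean distance 4.1231. For 6 points, brute-force pairwise comparison is shown above. For large n, the divide-and-conquer algorithm (sort by x, recurse on halves, check the dividing strip) achieves O(n log n).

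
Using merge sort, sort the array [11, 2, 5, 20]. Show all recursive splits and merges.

Merge sort trace:

Split: [11, 2, 5, 20] -> [11, 2] and [5, 20]
  Split: [11, 2] -> [11] and [2]
  Merge: [11] + [2] -> [2, 11]
  Split: [5, 20] -> [5] and [20]
  Merge: [5] + [20] -> [5, 20]
Merge: [2, 11] + [5, 20] -> [2, 5, 11, 20]

Final sorted array: [2, 5, 11, 20]

The merge sort proceeds by recursively splitting the array and merging sorted halves.
After all merges, the sorted array is [2, 5, 11, 20].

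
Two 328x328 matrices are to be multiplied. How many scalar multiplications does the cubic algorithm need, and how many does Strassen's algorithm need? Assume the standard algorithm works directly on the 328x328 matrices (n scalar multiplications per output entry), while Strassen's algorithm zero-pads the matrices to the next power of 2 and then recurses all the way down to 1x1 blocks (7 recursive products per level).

Matrix multiplication for 328x328 matrices:

Strassen's algorithm requires power-of-2 dimensions. Pad 328x328 to 512x512 (next power of 2).

Standard algorithm: 328^3 = 35287552 multiplications
Strassen's algorithm: 7^(log2(512)) = 7^9 = 40353607 multiplications
Difference: 35287552 - 40353607 = -5066055 (Strassen uses MORE here due to padding overhead — for small or just-over-power-of-2 n, padding can outweigh the per-level savings)

Standard: 35287552 multiplications (328^3). Strassen: 40353607 multiplications (7^9, after padding to 512x512). Strassen reduces 8 recursive multiplications to 7 at each level.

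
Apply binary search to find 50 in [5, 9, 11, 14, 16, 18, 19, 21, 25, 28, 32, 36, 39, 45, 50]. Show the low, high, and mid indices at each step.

Binary search for 50 in [5, 9, 11, 14, 16, 18, 19, 21, 25, 28, 32, 36, 39, 45, 50]:

lo=0, hi=14, mid=7, arr[mid]=21 -> 21 < 50, search right half
lo=8, hi=14, mid=11, arr[mid]=36 -> 36 < 50, search right half
lo=12, hi=14, mid=13, arr[mid]=45 -> 45 < 50, search right half
lo=14, hi=14, mid=14, arr[mid]=50 -> Found target at index 14!

Binary search finds 50 at index 14 after 4 comparisons. The search repeatedly halves the search space by comparing with the middle element.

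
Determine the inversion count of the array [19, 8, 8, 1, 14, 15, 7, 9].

Finding inversions in [19, 8, 8, 1, 14, 15, 7, 9]:

(0, 1): arr[0]=19 > arr[1]=8
(0, 2): arr[0]=19 > arr[2]=8
(0, 3): arr[0]=19 > arr[3]=1
(0, 4): arr[0]=19 > arr[4]=14
(0, 5): arr[0]=19 > arr[5]=15
(0, 6): arr[0]=19 > arr[6]=7
(0, 7): arr[0]=19 > arr[7]=9
(1, 3): arr[1]=8 > arr[3]=1
(1, 6): arr[1]=8 > arr[6]=7
(2, 3): arr[2]=8 > arr[3]=1
(2, 6): arr[2]=8 > arr[6]=7
(4, 6): arr[4]=14 > arr[6]=7
(4, 7): arr[4]=14 > arr[7]=9
(5, 6): arr[5]=15 > arr[6]=7
(5, 7): arr[5]=15 > arr[7]=9

Total inversions: 15

The array has 15 inversion(s): (0,1), (0,2), (0,3), (0,4), (0,5), (0,6), (0,7), (1,3), (1,6), (2,3), (2,6), (4,6), (4,7), (5,6), (5,7). Each pair (i,j) satisfies i < j and arr[i] > arr[j].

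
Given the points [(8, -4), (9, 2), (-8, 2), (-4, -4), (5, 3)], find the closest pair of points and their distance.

Computing all pairwise distances among 5 points:

d((8, -4), (9, 2)) = 6.0828
d((8, -4), (-8, 2)) = 17.088
d((8, -4), (-4, -4)) = 12.0
d((8, -4), (5, 3)) = 7.6158
d((9, 2), (-8, 2)) = 17.0
d((9, 2), (-4, -4)) = 14.3178
d((9, 2), (5, 3)) = 4.1231 <-- minimum
d((-8, 2), (-4, -4)) = 7.2111
d((-8, 2), (5, 3)) = 13.0384
d((-4, -4), (5, 3)) = 11.4018

Closest pair: (9, 2) and (5, 3) with distance 4.1231

The closest pair is (9, 2) and (5, 3) with Euclidean distance 4.1231. For 5 points, brute-force pairwise comparison is shown above. For large n, the divide-and-conquer algorithm (sort by x, recurse on halves, check the dividing strip) achieves O(n log n).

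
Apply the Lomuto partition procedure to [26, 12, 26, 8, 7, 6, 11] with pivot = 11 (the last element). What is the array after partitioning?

Lomuto partition with pivot = 11:

Initial array: [26, 12, 26, 8, 7, 6, 11]

arr[0]=26 > 11: no swap
arr[1]=12 > 11: no swap
arr[2]=26 > 11: no swap
arr[3]=8 <= 11: swap with position 0, array becomes [8, 12, 26, 26, 7, 6, 11]
arr[4]=7 <= 11: swap with position 1, array becomes [8, 7, 26, 26, 12, 6, 11]
arr[5]=6 <= 11: swap with position 2, array becomes [8, 7, 6, 26, 12, 26, 11]

Place pivot at position 3: [8, 7, 6, 11, 12, 26, 26]
Pivot position: 3

After partitioning with pivot 11, the array becomes [8, 7, 6, 11, 12, 26, 26]. The pivot is placed at index 3. All elements to the left of the pivot are <= 11, and all elements to the right are > 11.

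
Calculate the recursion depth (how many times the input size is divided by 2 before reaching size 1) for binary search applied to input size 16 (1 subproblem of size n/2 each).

For divide and conquer with division factor 2:

Problem sizes at each level:
Level 0: 16
Level 1: 8
Level 2: 4
Level 3: 2
Level 4: 1

The root is level 0 and the size-1 base case is level 4 (the tree spans levels 0 through 4, i.e. 5 levels counting the root), so the depth is the number of divisions: log_2(16) = 4

The recursion tree depth is log_2(16) = 4. At each level, the problem size is divided by 2, so it takes 4 divisions to reduce to a base case of size 1. The algorithm makes 1 recursive call at each level.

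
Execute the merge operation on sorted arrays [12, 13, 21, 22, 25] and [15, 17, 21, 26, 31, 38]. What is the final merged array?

Merging process:

Compare 12 vs 15: take 12 from left. Merged: [12]
Compare 13 vs 15: take 13 from left. Merged: [12, 13]
Compare 21 vs 15: take 15 from right. Merged: [12, 13, 15]
Compare 21 vs 17: take 17 from right. Merged: [12, 13, 15, 17]
Compare 21 vs 21: take 21 from left. Merged: [12, 13, 15, 17, 21]
Compare 22 vs 21: take 21 from right. Merged: [12, 13, 15, 17, 21, 21]
Compare 22 vs 26: take 22 from left. Merged: [12, 13, 15, 17, 21, 21, 22]
Compare 25 vs 26: take 25 from left. Merged: [12, 13, 15, 17, 21, 21, 22, 25]
Append remaining from right: [26, 31, 38]. Merged: [12, 13, 15, 17, 21, 21, 22, 25, 26, 31, 38]

Final merged array: [12, 13, 15, 17, 21, 21, 22, 25, 26, 31, 38]
Total comparisons: 8

The merged array is [12, 13, 15, 17, 21, 21, 22, 25, 26, 31, 38], requiring 8 comparisons. The merge step runs in O(n) time where n is the total number of elements.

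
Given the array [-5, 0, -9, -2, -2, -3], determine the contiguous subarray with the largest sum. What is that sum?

Using Kadane's algorithm on [-5, 0, -9, -2, -2, -3]:

Scanning through the array:
Position 1 (value 0): max_ending_here = 0, max_so_far = 0
Position 2 (value -9): max_ending_here = -9, max_so_far = 0
Position 3 (value -2): max_ending_here = -2, max_so_far = 0
Position 4 (value -2): max_ending_here = -2, max_so_far = 0
Position 5 (value -3): max_ending_here = -3, max_so_far = 0

Maximum subarray: [0]
Maximum sum: 0

The maximum subarray is [0] with sum 0. This subarray runs from index 1 to index 1.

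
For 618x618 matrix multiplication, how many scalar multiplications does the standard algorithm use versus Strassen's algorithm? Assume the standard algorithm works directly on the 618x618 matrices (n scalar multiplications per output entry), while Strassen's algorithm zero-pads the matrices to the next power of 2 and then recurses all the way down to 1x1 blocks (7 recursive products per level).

Matrix multiplication for 618x618 matrices:

Strassen's algorithm requires power-of-2 dimensions. Pad 618x618 to 1024x1024 (next power of 2).

Standard algorithm: 618^3 = 236029032 multiplications
Strassen's algorithm: 7^(log2(1024)) = 7^10 = 282475249 multiplications
Difference: 236029032 - 282475249 = -46446217 (Strassen uses MORE here due to padding overhead — for small or just-over-power-of-2 n, padding can outweigh the per-level savings)

Standard: 236029032 multiplications (618^3). Strassen: 282475249 multiplications (7^10, after padding to 1024x1024). Strassen reduces 8 recursive multiplications to 7 at each level.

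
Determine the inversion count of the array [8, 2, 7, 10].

Finding inversions in [8, 2, 7, 10]:

(0, 1): arr[0]=8 > arr[1]=2
(0, 2): arr[0]=8 > arr[2]=7

Total inversions: 2

The array has 2 inversion(s): (0,1), (0,2). Each pair (i,j) satisfies i < j and arr[i] > arr[j].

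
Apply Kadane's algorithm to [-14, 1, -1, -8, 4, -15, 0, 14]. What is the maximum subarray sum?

Using Kadane's algorithm on [-14, 1, -1, -8, 4, -15, 0, 14]:

Scanning through the array:
Position 1 (value 1): max_ending_here = 1, max_so_far = 1
Position 2 (value -1): max_ending_here = 0, max_so_far = 1
Position 3 (value -8): max_ending_here = -8, max_so_far = 1
Position 4 (value 4): max_ending_here = 4, max_so_far = 4
Position 5 (value -15): max_ending_here = -11, max_so_far = 4
Position 6 (value 0): max_ending_here = 0, max_so_far = 4
Position 7 (value 14): max_ending_here = 14, max_so_far = 14

Maximum subarray: [0, 14]
Maximum sum: 14

The maximum subarray is [0, 14] with sum 14. This subarray runs from index 6 to index 7.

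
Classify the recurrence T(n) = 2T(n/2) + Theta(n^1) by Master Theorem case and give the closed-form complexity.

Master Theorem for T(n) = 2T(n/2) + O(n^1):

a = 2, b = 2, c = 1
log_b(a) = log_2(2) = 1.0000

Case 2: c = 1 = log_2(2) = 1.0000
T(n) = O(n^1 log n) = O(n log n)

For T(n) = 2T(n/2) + O(n^1): log_2(2) = 1.0000. This is Case 2 of the Master Theorem (c = log_b(a), equal work at all levels), giving O(n log n).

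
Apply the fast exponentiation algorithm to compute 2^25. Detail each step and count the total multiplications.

Computing 2^25 by squaring (build up from 2^1; each line after the first costs one multiplication):

2^1 = 2
2^2 = (2^1)^2 = 2^2 = 4
2^3 = 2 * 2^2 = 2 * 4 = 8
2^6 = (2^3)^2 = 8^2 = 64
2^12 = (2^6)^2 = 64^2 = 4096
2^24 = (2^12)^2 = 4096^2 = 16777216
2^25 = 2 * 2^24 = 2 * 16777216 = 33554432

Result: 33554432
Multiplications needed: 6 (6 lines after 2^1)

2^25 = 33554432. Using exponentiation by squaring, this requires 6 multiplications. The key idea: if the exponent is even, square the half-power; if odd, multiply by the base once.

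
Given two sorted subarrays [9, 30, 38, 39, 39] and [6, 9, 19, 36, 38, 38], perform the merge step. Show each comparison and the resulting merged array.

Merging process:

Compare 9 vs 6: take 6 from right. Merged: [6]
Compare 9 vs 9: take 9 from left. Merged: [6, 9]
Compare 30 vs 9: take 9 from right. Merged: [6, 9, 9]
Compare 30 vs 19: take 19 from right. Merged: [6, 9, 9, 19]
Compare 30 vs 36: take 30 from left. Merged: [6, 9, 9, 19, 30]
Compare 38 vs 36: take 36 from right. Merged: [6, 9, 9, 19, 30, 36]
Compare 38 vs 38: take 38 from left. Merged: [6, 9, 9, 19, 30, 36, 38]
Compare 39 vs 38: take 38 from right. Merged: [6, 9, 9, 19, 30, 36, 38, 38]
Compare 39 vs 38: take 38 from right. Merged: [6, 9, 9, 19, 30, 36, 38, 38, 38]
Append remaining from left: [39, 39]. Merged: [6, 9, 9, 19, 30, 36, 38, 38, 38, 39, 39]

Final merged array: [6, 9, 9, 19, 30, 36, 38, 38, 38, 39, 39]
Total comparisons: 9

The merged array is [6, 9, 9, 19, 30, 36, 38, 38, 38, 39, 39], requiring 9 comparisons. The merge step runs in O(n) time where n is the total number of elements.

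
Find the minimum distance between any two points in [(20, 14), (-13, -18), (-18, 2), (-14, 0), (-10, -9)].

Computing all pairwise distances among 5 points:

d((20, 14), (-13, -18)) = 45.9674
d((20, 14), (-18, 2)) = 39.8497
d((20, 14), (-14, 0)) = 36.7696
d((20, 14), (-10, -9)) = 37.8021
d((-13, -18), (-18, 2)) = 20.6155
d((-13, -18), (-14, 0)) = 18.0278
d((-13, -18), (-10, -9)) = 9.4868
d((-18, 2), (-14, 0)) = 4.4721 <-- minimum
d((-18, 2), (-10, -9)) = 13.6015
d((-14, 0), (-10, -9)) = 9.8489

Closest pair: (-18, 2) and (-14, 0) with distance 4.4721

The closest pair is (-18, 2) and (-14, 0) with Euclidean distance 4.4721. For 5 points, brute-force pairwise comparison is shown above. For large n, the divide-and-conquer algorithm (sort by x, recurse on halves, check the dividing strip) achieves O(n log n).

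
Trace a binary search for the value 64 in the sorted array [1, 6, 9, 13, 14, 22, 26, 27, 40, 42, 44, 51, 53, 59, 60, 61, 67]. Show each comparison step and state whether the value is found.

Binary search for 64 in [1, 6, 9, 13, 14, 22, 26, 27, 40, 42, 44, 51, 53, 59, 60, 61, 67]:

lo=0, hi=16, mid=8, arr[mid]=40 -> 40 < 64, search right half
lo=9, hi=16, mid=12, arr[mid]=53 -> 53 < 64, search right half
lo=13, hi=16, mid=14, arr[mid]=60 -> 60 < 64, search right half
lo=15, hi=16, mid=15, arr[mid]=61 -> 61 < 64, search right half
lo=16, hi=16, mid=16, arr[mid]=67 -> 67 > 64, search left half
lo=16 > hi=15, target 64 not found

Binary search determines that 64 is not in the array after 5 comparisons. The search space was exhausted without finding the target.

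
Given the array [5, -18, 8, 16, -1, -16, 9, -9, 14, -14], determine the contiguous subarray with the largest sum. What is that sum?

Using Kadane's algorithm on [5, -18, 8, 16, -1, -16, 9, -9, 14, -14]:

Scanning through the array:
Position 1 (value -18): max_ending_here = -13, max_so_far = 5
Position 2 (value 8): max_ending_here = 8, max_so_far = 8
Position 3 (value 16): max_ending_here = 24, max_so_far = 24
Position 4 (value -1): max_ending_here = 23, max_so_far = 24
Position 5 (value -16): max_ending_here = 7, max_so_far = 24
Position 6 (value 9): max_ending_here = 16, max_so_far = 24
Position 7 (value -9): max_ending_here = 7, max_so_far = 24
Position 8 (value 14): max_ending_here = 21, max_so_far = 24
Position 9 (value -14): max_ending_here = 7, max_so_far = 24

Maximum subarray: [8, 16]
Maximum sum: 24

The maximum subarray is [8, 16] with sum 24. This subarray runs from index 2 to index 3.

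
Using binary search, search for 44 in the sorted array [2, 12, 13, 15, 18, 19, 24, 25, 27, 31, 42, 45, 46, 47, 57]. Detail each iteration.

Binary search for 44 in [2, 12, 13, 15, 18, 19, 24, 25, 27, 31, 42, 45, 46, 47, 57]:

lo=0, hi=14, mid=7, arr[mid]=25 -> 25 < 44, search right half
lo=8, hi=14, mid=11, arr[mid]=45 -> 45 > 44, search left half
lo=8, hi=10, mid=9, arr[mid]=31 -> 31 < 44, search right half
lo=10, hi=10, mid=10, arr[mid]=42 -> 42 < 44, search right half
lo=11 > hi=10, target 44 not found

Binary search determines that 44 is not in the array after 4 comparisons. The search space was exhausted without finding the target.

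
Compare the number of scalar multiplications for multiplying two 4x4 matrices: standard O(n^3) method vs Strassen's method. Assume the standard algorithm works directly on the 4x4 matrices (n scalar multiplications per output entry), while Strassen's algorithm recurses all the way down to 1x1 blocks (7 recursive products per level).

Matrix multiplication for 4x4 matrices:

Standard algorithm: 4^3 = 64 multiplications
Strassen's algorithm: 7^(log2(4)) = 7^2 = 49 multiplications
Savings: 64 - 49 = 15 multiplications

Standard: 64 multiplications (4^3). Strassen: 49 multiplications (7^2). Strassen reduces 8 recursive multiplications to 7 at each level.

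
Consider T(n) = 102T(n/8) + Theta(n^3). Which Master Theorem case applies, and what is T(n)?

Master Theorem for T(n) = 102T(n/8) + O(n^3):

a = 102, b = 8, c = 3
log_b(a) = log_8(102) = 2.2241

Case 3: c = 3 > log_8(102) = 2.2241
T(n) = O(n^3) = O(n^3)

For T(n) = 102T(n/8) + O(n^3): log_8(102) = 2.2241. This is Case 3 of the Master Theorem (c > log_b(a), work dominated by root), giving O(n^3).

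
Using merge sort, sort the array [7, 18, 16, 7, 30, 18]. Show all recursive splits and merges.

Merge sort trace:

Split: [7, 18, 16, 7, 30, 18] -> [7, 18, 16] and [7, 30, 18]
  Split: [7, 18, 16] -> [7] and [18, 16]
    Split: [18, 16] -> [18] and [16]
    Merge: [18] + [16] -> [16, 18]
  Merge: [7] + [16, 18] -> [7, 16, 18]
  Split: [7, 30, 18] -> [7] and [30, 18]
    Split: [30, 18] -> [30] and [18]
    Merge: [30] + [18] -> [18, 30]
  Merge: [7] + [18, 30] -> [7, 18, 30]
Merge: [7, 16, 18] + [7, 18, 30] -> [7, 7, 16, 18, 18, 30]

Final sorted array: [7, 7, 16, 18, 18, 30]

The merge sort proceeds by recursively splitting the array and merging sorted halves.
After all merges, the sorted array is [7, 7, 16, 18, 18, 30].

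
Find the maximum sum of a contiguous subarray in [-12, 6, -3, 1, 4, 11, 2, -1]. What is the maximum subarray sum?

Using Kadane's algorithm on [-12, 6, -3, 1, 4, 11, 2, -1]:

Scanning through the array:
Position 1 (value 6): max_ending_here = 6, max_so_far = 6
Position 2 (value -3): max_ending_here = 3, max_so_far = 6
Position 3 (value 1): max_ending_here = 4, max_so_far = 6
Position 4 (value 4): max_ending_here = 8, max_so_far = 8
Position 5 (value 11): max_ending_here = 19, max_so_far = 19
Position 6 (value 2): max_ending_here = 21, max_so_far = 21
Position 7 (value -1): max_ending_here = 20, max_so_far = 21

Maximum subarray: [6, -3, 1, 4, 11, 2]
Maximum sum: 21

The maximum subarray is [6, -3, 1, 4, 11, 2] with sum 21. This subarray runs from index 1 to index 6.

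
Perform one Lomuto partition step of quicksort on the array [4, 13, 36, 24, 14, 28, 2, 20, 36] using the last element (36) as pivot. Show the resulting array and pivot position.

Lomuto partition with pivot = 36:

Initial array: [4, 13, 36, 24, 14, 28, 2, 20, 36]

arr[0]=4 <= 36: swap with position 0, array becomes [4, 13, 36, 24, 14, 28, 2, 20, 36]
arr[1]=13 <= 36: swap with position 1, array becomes [4, 13, 36, 24, 14, 28, 2, 20, 36]
arr[2]=36 <= 36: swap with position 2, array becomes [4, 13, 36, 24, 14, 28, 2, 20, 36]
arr[3]=24 <= 36: swap with position 3, array becomes [4, 13, 36, 24, 14, 28, 2, 20, 36]
arr[4]=14 <= 36: swap with position 4, array becomes [4, 13, 36, 24, 14, 28, 2, 20, 36]
arr[5]=28 <= 36: swap with position 5, array becomes [4, 13, 36, 24, 14, 28, 2, 20, 36]
arr[6]=2 <= 36: swap with position 6, array becomes [4, 13, 36, 24, 14, 28, 2, 20, 36]
arr[7]=20 <= 36: swap with position 7, array becomes [4, 13, 36, 24, 14, 28, 2, 20, 36]

Place pivot at position 8: [4, 13, 36, 24, 14, 28, 2, 20, 36]
Pivot position: 8

After partitioning with pivot 36, the array becomes [4, 13, 36, 24, 14, 28, 2, 20, 36]. The pivot is placed at index 8. All elements to the left of the pivot are <= 36, and all elements to the right are > 36.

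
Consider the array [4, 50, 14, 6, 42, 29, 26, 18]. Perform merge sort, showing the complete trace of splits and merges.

Merge sort trace:

Split: [4, 50, 14, 6, 42, 29, 26, 18] -> [4, 50, 14, 6] and [42, 29, 26, 18]
  Split: [4, 50, 14, 6] -> [4, 50] and [14, 6]
    Split: [4, 50] -> [4] and [50]
    Merge: [4] + [50] -> [4, 50]
    Split: [14, 6] -> [14] and [6]
    Merge: [14] + [6] -> [6, 14]
  Merge: [4, 50] + [6, 14] -> [4, 6, 14, 50]
  Split: [42, 29, 26, 18] -> [42, 29] and [26, 18]
    Split: [42, 29] -> [42] and [29]
    Merge: [42] + [29] -> [29, 42]
    Split: [26, 18] -> [26] and [18]
    Merge: [26] + [18] -> [18, 26]
  Merge: [29, 42] + [18, 26] -> [18, 26, 29, 42]
Merge: [4, 6, 14, 50] + [18, 26, 29, 42] -> [4, 6, 14, 18, 26, 29, 42, 50]

Final sorted array: [4, 6, 14, 18, 26, 29, 42, 50]

The merge sort proceeds by recursively splitting the array and merging sorted halves.
After all merges, the sorted array is [4, 6, 14, 18, 26, 29, 42, 50].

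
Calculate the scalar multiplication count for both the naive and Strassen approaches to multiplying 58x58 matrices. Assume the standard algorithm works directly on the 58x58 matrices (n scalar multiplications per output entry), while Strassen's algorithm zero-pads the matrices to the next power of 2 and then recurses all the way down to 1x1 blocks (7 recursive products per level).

Matrix multiplication for 58x58 matrices:

Strassen's algorithm requires power-of-2 dimensions. Pad 58x58 to 64x64 (next power of 2).

Standard algorithm: 58^3 = 195112 multiplications
Strassen's algorithm: 7^(log2(64)) = 7^6 = 117649 multiplications
Savings: 195112 - 117649 = 77463 multiplications

Standard: 195112 multiplications (58^3). Strassen: 117649 multiplications (7^6, after padding to 64x64). Strassen reduces 8 recursive multiplications to 7 at each level.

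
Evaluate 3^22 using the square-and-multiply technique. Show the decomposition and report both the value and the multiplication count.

Computing 3^22 by squaring (build up from 3^1; each line after the first costs one multiplication):

3^1 = 3
3^2 = (3^1)^2 = 3^2 = 9
3^4 = (3^2)^2 = 9^2 = 81
3^5 = 3 * 3^4 = 3 * 81 = 243
3^10 = (3^5)^2 = 243^2 = 59049
3^11 = 3 * 3^10 = 3 * 59049 = 177147
3^22 = (3^11)^2 = 177147^2 = 31381059609

Result: 31381059609
Multiplications needed: 6 (6 lines after 3^1)

3^22 = 31381059609. Using exponentiation by squaring, this requires 6 multiplications. The key idea: if the exponent is even, square the half-power; if odd, multiply by the base once.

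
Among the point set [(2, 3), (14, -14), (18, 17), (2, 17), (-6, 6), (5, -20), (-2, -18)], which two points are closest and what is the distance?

Computing all pairwise distances among 7 points:

d((2, 3), (14, -14)) = 20.8087
d((2, 3), (18, 17)) = 21.2603
d((2, 3), (2, 17)) = 14.0
d((2, 3), (-6, 6)) = 8.544
d((2, 3), (5, -20)) = 23.1948
d((2, 3), (-2, -18)) = 21.3776
d((14, -14), (18, 17)) = 31.257
d((14, -14), (2, 17)) = 33.2415
d((14, -14), (-6, 6)) = 28.2843
d((14, -14), (5, -20)) = 10.8167
d((14, -14), (-2, -18)) = 16.4924
d((18, 17), (2, 17)) = 16.0
d((18, 17), (-6, 6)) = 26.4008
d((18, 17), (5, -20)) = 39.2173
d((18, 17), (-2, -18)) = 40.3113
d((2, 17), (-6, 6)) = 13.6015
d((2, 17), (5, -20)) = 37.1214
d((2, 17), (-2, -18)) = 35.2278
d((-6, 6), (5, -20)) = 28.2312
d((-6, 6), (-2, -18)) = 24.3311
d((5, -20), (-2, -18)) = 7.2801 <-- minimum

Closest pair: (5, -20) and (-2, -18) with distance 7.2801

The closest pair is (5, -20) and (-2, -18) with Euclidean distance 7.2801. For 7 points, brute-force pairwise comparison is shown above. For large n, the divide-and-conquer algorithm (sort by x, recurse on halves, check the dividing strip) achieves O(n log n).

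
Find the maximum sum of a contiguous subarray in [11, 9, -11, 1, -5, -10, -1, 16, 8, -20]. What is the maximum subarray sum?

Using Kadane's algorithm on [11, 9, -11, 1, -5, -10, -1, 16, 8, -20]:

Scanning through the array:
Position 1 (value 9): max_ending_here = 20, max_so_far = 20
Position 2 (value -11): max_ending_here = 9, max_so_far = 20
Position 3 (value 1): max_ending_here = 10, max_so_far = 20
Position 4 (value -5): max_ending_here = 5, max_so_far = 20
Position 5 (value -10): max_ending_here = -5, max_so_far = 20
Position 6 (value -1): max_ending_here = -1, max_so_far = 20
Position 7 (value 16): max_ending_here = 16, max_so_far = 20
Position 8 (value 8): max_ending_here = 24, max_so_far = 24
Position 9 (value -20): max_ending_here = 4, max_so_far = 24

Maximum subarray: [16, 8]
Maximum sum: 24

The maximum subarray is [16, 8] with sum 24. This subarray runs from index 7 to index 8.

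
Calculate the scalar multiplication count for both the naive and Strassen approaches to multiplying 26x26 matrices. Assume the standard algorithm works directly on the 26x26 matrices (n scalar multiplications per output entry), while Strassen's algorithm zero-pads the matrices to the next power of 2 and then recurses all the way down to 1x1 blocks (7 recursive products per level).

Matrix multiplication for 26x26 matrices:

Strassen's algorithm requires power-of-2 dimensions. Pad 26x26 to 32x32 (next power of 2).

Standard algorithm: 26^3 = 17576 multiplications
Strassen's algorithm: 7^(log2(32)) = 7^5 = 16807 multiplications
Savings: 17576 - 16807 = 769 multiplications

Standard: 17576 multiplications (26^3). Strassen: 16807 multiplications (7^5, after padding to 32x32). Strassen reduces 8 recursive multiplications to 7 at each level.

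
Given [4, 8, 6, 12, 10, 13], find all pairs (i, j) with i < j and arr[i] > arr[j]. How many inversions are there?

Finding inversions in [4, 8, 6, 12, 10, 13]:

(1, 2): arr[1]=8 > arr[2]=6
(3, 4): arr[3]=12 > arr[4]=10

Total inversions: 2

The array has 2 inversion(s): (1,2), (3,4). Each pair (i,j) satisfies i < j and arr[i] > arr[j].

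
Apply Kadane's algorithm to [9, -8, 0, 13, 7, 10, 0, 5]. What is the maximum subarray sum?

Using Kadane's algorithm on [9, -8, 0, 13, 7, 10, 0, 5]:

Scanning through the array:
Position 1 (value -8): max_ending_here = 1, max_so_far = 9
Position 2 (value 0): max_ending_here = 1, max_so_far = 9
Position 3 (value 13): max_ending_here = 14, max_so_far = 14
Position 4 (value 7): max_ending_here = 21, max_so_far = 21
Position 5 (value 10): max_ending_here = 31, max_so_far = 31
Position 6 (value 0): max_ending_here = 31, max_so_far = 31
Position 7 (value 5): max_ending_here = 36, max_so_far = 36

Maximum subarray: [9, -8, 0, 13, 7, 10, 0, 5]
Maximum sum: 36

The maximum subarray is [9, -8, 0, 13, 7, 10, 0, 5] with sum 36. This subarray runs from index 0 to index 7.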